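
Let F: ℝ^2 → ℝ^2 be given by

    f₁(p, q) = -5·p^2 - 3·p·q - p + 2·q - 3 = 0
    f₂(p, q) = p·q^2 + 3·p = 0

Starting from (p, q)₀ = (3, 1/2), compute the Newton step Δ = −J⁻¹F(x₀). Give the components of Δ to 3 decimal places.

At (3, 1/2): F = (-54.500, 9.750).
Jacobian J = [[-10·p - 3·q - 1, -3·p + 2], [q^2 + 3, 2·p·q]].
At the point, J = [[-32.500, -7.000], [3.250, 3.000]] (det J = -74.750).
Solving J·Δ = −F gives Δ = (-1.274, -1.870).

(-1.274, -1.870)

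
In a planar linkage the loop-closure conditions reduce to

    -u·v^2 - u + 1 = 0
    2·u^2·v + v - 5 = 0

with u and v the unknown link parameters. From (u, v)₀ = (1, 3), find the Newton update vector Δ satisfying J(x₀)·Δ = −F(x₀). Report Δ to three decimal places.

(0.071, -1.619)

At (1, 3): F = (-9.000, 4.000).
Jacobian J = [[-v^2 - 1, -2·u·v], [4·u·v, 2·u^2 + 1]].
At the point, J = [[-10.000, -6.000], [12.000, 3.000]] (det J = 42.000).
Solving J·Δ = −F gives Δ = (0.071, -1.619).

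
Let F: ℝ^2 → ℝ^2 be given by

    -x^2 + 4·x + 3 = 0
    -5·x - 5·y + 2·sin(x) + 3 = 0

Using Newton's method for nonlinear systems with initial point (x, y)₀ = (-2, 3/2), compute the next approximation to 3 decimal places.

(-0.875, 0.924)

At (-2, 3/2): F = (-9.000, 3.68141).
Jacobian J = [[-2·x + 4, 0], [2·cos(x) - 5, -5]].
At the point, J = [[8.000, 0.000], [-5.83229, -5.000]] (det J = -40.000).
Solving J·Δ = −F gives Δ = (1.125, -0.576).
Then the next iterate is (x, y)₁ = (-0.875, 0.924).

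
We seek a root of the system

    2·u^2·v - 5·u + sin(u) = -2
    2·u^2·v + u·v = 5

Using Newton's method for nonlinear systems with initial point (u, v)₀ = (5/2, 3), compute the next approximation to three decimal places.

(0.763, 4.155)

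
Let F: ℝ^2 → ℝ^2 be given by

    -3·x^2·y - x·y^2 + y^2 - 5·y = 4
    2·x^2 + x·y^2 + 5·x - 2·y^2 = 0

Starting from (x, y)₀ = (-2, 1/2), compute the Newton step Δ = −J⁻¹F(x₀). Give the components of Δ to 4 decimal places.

At (-2, 1/2): F = (-11.7500, -3.0000).
Jacobian J = [[-6·x·y - y^2, -3·x^2 - 2·x·y + 2·y - 5], [4·x + y^2 + 5, 2·x·y - 4·y]].
At the point, J = [[5.7500, -14.0000], [-2.7500, -4.0000]] (det J = -61.5000).
Solving J·Δ = −F gives Δ = (0.0813, -0.8059).

(0.0813, -0.8059)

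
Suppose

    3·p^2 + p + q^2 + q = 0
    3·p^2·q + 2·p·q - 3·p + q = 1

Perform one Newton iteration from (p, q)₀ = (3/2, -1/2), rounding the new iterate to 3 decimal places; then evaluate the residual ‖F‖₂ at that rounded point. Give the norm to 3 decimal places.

4.122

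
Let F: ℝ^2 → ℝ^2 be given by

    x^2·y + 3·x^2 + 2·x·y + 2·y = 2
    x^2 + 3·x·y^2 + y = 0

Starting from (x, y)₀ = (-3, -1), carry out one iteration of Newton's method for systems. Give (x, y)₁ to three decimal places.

(-1.466, -0.705)

At (-3, -1): F = (20.000, -1.000).
Jacobian J = [[2·x·y + 6·x + 2·y, x^2 + 2·x + 2], [2·x + 3·y^2, 6·x·y + 1]].
At the point, J = [[-14.000, 5.000], [-3.000, 19.000]] (det J = -251.000).
Solving J·Δ = −F gives Δ = (1.534, 0.295).
Then the next iterate is (x, y)₁ = (-1.466, -0.705).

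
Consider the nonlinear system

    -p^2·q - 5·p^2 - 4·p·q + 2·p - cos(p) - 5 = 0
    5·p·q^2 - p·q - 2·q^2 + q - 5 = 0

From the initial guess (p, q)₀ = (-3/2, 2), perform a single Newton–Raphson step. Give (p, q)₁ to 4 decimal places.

(-0.5043, 1.4344)

At (-3/2, 2): F = (-11.820737, -38.0000).
Jacobian J = [[-2·p·q - 10·p - 4·q + sin(p) + 2, -p^2 - 4·p], [5·q^2 - q, 10·p·q - p - 4·q + 1]].
At the point, J = [[14.002505, 3.7500], [18.0000, -35.5000]] (det J = -564.588928).
Solving J·Δ = −F gives Δ = (0.9957, -0.5656).
Then the next iterate is (p, q)₁ = (-0.5043, 1.4344).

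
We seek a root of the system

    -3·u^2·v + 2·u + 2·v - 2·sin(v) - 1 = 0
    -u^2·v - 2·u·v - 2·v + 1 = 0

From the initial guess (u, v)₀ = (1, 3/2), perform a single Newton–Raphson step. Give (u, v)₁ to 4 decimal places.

At (1, 3/2): F = (-2.494990, -6.5000).
Jacobian J = [[-6·u·v + 2, -3·u^2 - 2·cos(v) + 2], [-2·u·v - 2·v, -u^2 - 2·u - 2]].
At the point, J = [[-7.0000, -1.141474], [-6.0000, -5.0000]] (det J = 28.151154).
Solving J·Δ = −F gives Δ = (-0.1796, -1.0845).
Then the next iterate is (u, v)₁ = (0.8204, 0.4155).

(0.8204, 0.4155)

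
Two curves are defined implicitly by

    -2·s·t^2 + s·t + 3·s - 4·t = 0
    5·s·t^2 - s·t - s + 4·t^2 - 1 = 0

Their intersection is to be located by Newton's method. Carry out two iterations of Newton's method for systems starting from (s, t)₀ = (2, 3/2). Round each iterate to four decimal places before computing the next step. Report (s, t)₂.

At (2, 3/2): F = (-6.0000, 25.5000).
Jacobian J = [[-2·t^2 + t + 3, -4·s·t + s - 4], [5·t^2 - t - 1, 10·s·t - s + 8·t]].
At the point, J = [[0.0000, -14.0000], [8.7500, 40.0000]] (det J = 122.5000).
Solving J·Δ = −F gives Δ = (-0.9551, -0.4286).
Then the next iterate is (s, t)₁ = (1.0449, 1.0714).
Round to (1.0449, 1.0714) and repeat: F = (-2.430271, 7.424379), J = [[1.775604, -7.433123], [3.668090, 18.721359]].
Δ = (-0.1601, -0.3652), so (s, t)₂ = (0.8848, 0.7062).

(0.8848, 0.7062)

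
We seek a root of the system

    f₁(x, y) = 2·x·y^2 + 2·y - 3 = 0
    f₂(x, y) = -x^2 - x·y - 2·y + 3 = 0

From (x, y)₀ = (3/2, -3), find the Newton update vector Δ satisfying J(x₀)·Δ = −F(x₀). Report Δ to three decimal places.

(1.857, 3.214)

At (3/2, -3): F = (18.000, 11.250).
Jacobian J = [[2·y^2, 4·x·y + 2], [-2·x - y, -x - 2]].
At the point, J = [[18.000, -16.000], [0.000, -3.500]] (det J = -63.000).
Solving J·Δ = −F gives Δ = (1.857, 3.214).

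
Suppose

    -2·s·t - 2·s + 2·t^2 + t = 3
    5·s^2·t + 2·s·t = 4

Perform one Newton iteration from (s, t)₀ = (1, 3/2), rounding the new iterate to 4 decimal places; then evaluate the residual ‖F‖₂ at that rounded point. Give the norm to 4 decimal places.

At (1, 3/2): F = (-2.0000, 6.5000).
Jacobian J = [[-2·t - 2, -2·s + 4·t + 1], [10·s·t + 2·t, 5·s^2 + 2·s]].
At the point, J = [[-5.0000, 5.0000], [18.0000, 7.0000]] (det J = -125.0000).
Solving J·Δ = −F gives Δ = (-0.3720, 0.0280).
Then the next iterate is (s, t)₁ = (0.6280, 1.5280).
Re-evaluating at (0.6280, 1.5280): F = (0.0224, 0.932262), so ‖F‖₂ = 0.9325.

0.9325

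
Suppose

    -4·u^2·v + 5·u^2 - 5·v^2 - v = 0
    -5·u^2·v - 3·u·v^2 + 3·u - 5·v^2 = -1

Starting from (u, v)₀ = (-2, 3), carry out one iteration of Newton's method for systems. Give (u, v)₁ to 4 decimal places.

(-0.7938, 2.1015)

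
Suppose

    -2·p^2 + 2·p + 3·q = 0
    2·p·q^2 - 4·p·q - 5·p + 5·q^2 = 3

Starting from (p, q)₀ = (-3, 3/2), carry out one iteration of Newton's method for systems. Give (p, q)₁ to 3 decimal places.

At (-3, 3/2): F = (-19.500, 27.750).
Jacobian J = [[-4·p + 2, 3], [2·q^2 - 4·q - 5, 4·p·q - 4·p + 10·q]].
At the point, J = [[14.000, 3.000], [-6.500, 9.000]] (det J = 145.500).
Solving J·Δ = −F gives Δ = (1.778, -1.799).
Then the next iterate is (p, q)₁ = (-1.222, -0.299).

(-1.222, -0.299)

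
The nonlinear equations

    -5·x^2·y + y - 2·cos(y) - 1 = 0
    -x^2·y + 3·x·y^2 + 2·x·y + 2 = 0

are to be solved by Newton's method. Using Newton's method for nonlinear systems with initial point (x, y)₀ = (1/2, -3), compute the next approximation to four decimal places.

(0.4349, -1.5832)

At (1/2, -3): F = (1.729985, 13.2500).
Jacobian J = [[-10·x·y, -5·x^2 + 2·sin(y) + 1], [-2·x·y + 3·y^2 + 2·y, -x^2 + 6·x·y + 2·x]].
At the point, J = [[15.0000, -0.532240], [24.0000, -8.2500]] (det J = -110.976240).
Solving J·Δ = −F gives Δ = (-0.0651, 1.4168).
Then the next iterate is (x, y)₁ = (0.4349, -1.5832).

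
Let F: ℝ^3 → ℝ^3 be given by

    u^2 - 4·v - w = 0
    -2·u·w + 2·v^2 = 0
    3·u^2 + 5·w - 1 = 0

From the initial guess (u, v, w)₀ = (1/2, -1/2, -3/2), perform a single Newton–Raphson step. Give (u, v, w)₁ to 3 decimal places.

(0.732, 0.143, -0.089)

At (1/2, -1/2, -3/2): F = (3.750, 2.000, -7.750).
Jacobian J = [[2·u, -4, -1], [-2·w, 4·v, -2·u], [6·u, 0, 5]].
At the point, J = [[1.000, -4.000, -1.000], [3.000, -2.000, -1.000], [3.000, 0.000, 5.000]] (det J = 56.000).
Solving J·Δ = −F gives Δ = (0.232, 0.643, 1.411).
Then the next iterate is (u, v, w)₁ = (0.732, 0.143, -0.089).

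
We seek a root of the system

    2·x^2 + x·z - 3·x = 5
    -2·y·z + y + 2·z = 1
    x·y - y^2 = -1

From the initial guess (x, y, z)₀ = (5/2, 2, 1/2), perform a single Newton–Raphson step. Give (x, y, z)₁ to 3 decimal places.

At (5/2, 2, 1/2): F = (1.250, 0.000, 2.000).
Jacobian J = [[4·x + z - 3, 0, x], [0, -2·z + 1, -2·y + 2], [y, x - 2·y, 0]].
At the point, J = [[7.500, 0.000, 2.500], [0.000, 0.000, -2.000], [2.000, -1.500, 0.000]] (det J = -22.500).
Solving J·Δ = −F gives Δ = (-0.167, 1.111, 0.000).
Then the next iterate is (x, y, z)₁ = (2.333, 3.111, 0.500).

(2.333, 3.111, 0.500)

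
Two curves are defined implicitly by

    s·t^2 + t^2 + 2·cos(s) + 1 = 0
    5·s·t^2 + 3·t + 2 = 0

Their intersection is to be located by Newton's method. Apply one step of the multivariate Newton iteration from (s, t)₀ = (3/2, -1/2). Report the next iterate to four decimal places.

(1.6833, 0.0787)

At (3/2, -1/2): F = (1.766474, 2.3750).
Jacobian J = [[t^2 - 2·sin(s), 2·s·t + 2·t], [5·t^2, 10·s·t + 3]].
At the point, J = [[-1.744990, -2.5000], [1.2500, -4.5000]] (det J = 10.977455).
Solving J·Δ = −F gives Δ = (0.1833, 0.5787).
Then the next iterate is (s, t)₁ = (1.6833, 0.0787).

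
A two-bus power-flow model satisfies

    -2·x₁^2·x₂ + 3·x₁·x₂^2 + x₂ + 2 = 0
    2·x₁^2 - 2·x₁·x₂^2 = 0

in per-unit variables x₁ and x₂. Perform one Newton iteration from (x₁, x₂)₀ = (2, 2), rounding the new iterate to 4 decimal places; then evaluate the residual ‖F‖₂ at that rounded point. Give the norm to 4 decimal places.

4.0607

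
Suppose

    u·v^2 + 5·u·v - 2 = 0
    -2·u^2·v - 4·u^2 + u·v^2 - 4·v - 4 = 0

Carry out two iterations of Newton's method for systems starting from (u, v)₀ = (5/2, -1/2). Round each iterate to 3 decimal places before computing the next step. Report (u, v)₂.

At (5/2, -1/2): F = (-7.625, -20.125).
Jacobian J = [[v^2 + 5·v, 2·u·v + 5·u], [-4·u·v - 8·u + v^2, -2·u^2 + 2·u·v - 4]].
At the point, J = [[-2.250, 10.000], [-14.750, -19.000]] (det J = 190.250).
Solving J·Δ = −F gives Δ = (-1.819, 0.353).
Then the next iterate is (u, v)₁ = (0.681, -0.147).
Round to (0.681, -0.147) and repeat: F = (-2.48582, -5.11598), J = [[-0.71339, 3.20479], [-5.02596, -5.12774]].
Δ = (-1.474, 0.447), so (u, v)₂ = (-0.793, 0.300).

(-0.793, 0.300)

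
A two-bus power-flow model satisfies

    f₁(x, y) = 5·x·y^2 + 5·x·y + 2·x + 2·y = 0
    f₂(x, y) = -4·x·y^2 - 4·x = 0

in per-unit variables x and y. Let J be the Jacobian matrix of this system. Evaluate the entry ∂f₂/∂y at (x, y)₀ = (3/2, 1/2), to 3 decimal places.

-6.000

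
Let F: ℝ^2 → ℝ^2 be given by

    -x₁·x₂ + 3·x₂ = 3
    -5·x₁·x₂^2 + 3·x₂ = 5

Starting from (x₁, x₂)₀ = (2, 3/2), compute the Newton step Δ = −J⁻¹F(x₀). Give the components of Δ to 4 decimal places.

(-1.2271, -0.3406)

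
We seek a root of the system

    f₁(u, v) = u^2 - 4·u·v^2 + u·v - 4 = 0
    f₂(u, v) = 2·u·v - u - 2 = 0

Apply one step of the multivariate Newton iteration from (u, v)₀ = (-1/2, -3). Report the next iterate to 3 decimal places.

(-0.437, -1.942)

At (-1/2, -3): F = (15.750, 1.500).
Jacobian J = [[2·u - 4·v^2 + v, -8·u·v + u], [2·v - 1, 2·u]].
At the point, J = [[-40.000, -12.500], [-7.000, -1.000]] (det J = -47.500).
Solving J·Δ = −F gives Δ = (0.063, 1.058).
Then the next iterate is (u, v)₁ = (-0.437, -1.942).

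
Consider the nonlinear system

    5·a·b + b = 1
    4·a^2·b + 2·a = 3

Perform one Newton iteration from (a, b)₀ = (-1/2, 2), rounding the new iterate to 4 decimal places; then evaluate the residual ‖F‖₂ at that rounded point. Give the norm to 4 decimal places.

7934.8759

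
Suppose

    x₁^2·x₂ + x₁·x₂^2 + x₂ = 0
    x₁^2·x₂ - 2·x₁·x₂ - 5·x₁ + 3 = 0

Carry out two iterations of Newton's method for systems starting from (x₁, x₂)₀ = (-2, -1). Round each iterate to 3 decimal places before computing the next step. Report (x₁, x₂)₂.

(1.016, -1.959)

At (-2, -1): F = (-7.000, 5.000).
Jacobian J = [[2·x₁·x₂ + x₂^2, x₁^2 + 2·x₁·x₂ + 1], [2·x₁·x₂ - 2·x₂ - 5, x₁^2 - 2·x₁]].
At the point, J = [[5.000, 9.000], [1.000, 8.000]] (det J = 31.000).
Solving J·Δ = −F gives Δ = (3.258, -1.032).
Then the next iterate is (x₁, x₂)₁ = (1.258, -2.032).
Round to (1.258, -2.032) and repeat: F = (-0.05346, -1.39326), J = [[-0.98349, -2.52995], [-6.04851, -0.93344]].
Δ = (-0.242, 0.073), so (x₁, x₂)₂ = (1.016, -1.959).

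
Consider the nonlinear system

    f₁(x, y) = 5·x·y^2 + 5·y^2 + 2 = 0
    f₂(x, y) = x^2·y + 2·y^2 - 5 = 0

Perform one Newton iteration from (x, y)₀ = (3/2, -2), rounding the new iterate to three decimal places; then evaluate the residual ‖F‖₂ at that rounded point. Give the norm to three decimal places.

16.054

At (3/2, -2): F = (52.000, -1.500).
Jacobian J = [[5·y^2, 10·x·y + 10·y], [2·x·y, x^2 + 4·y]].
At the point, J = [[20.000, -50.000], [-6.000, -5.750]] (det J = -415.000).
Solving J·Δ = −F gives Δ = (-0.901, 0.680).
Then the next iterate is (x, y)₁ = (0.599, -1.320).
Re-evaluating at (0.599, -1.320): F = (15.93049, -1.98882), so ‖F‖₂ = 16.054.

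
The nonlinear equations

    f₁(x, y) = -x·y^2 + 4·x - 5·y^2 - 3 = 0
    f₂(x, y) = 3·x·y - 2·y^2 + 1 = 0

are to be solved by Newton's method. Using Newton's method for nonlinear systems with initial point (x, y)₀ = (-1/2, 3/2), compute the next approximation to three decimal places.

At (-1/2, 3/2): F = (-15.125, -5.750).
Jacobian J = [[-y^2 + 4, -2·x·y - 10·y], [3·y, 3·x - 4·y]].
At the point, J = [[1.750, -13.500], [4.500, -7.500]] (det J = 47.625).
Solving J·Δ = −F gives Δ = (-0.752, -1.218).
Then the next iterate is (x, y)₁ = (-1.252, 0.282).

(-1.252, 0.282)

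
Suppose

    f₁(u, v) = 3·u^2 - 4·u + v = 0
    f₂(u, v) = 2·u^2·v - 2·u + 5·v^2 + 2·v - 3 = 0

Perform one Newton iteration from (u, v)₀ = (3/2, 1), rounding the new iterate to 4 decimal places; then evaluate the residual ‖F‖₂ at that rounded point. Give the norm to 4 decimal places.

0.9760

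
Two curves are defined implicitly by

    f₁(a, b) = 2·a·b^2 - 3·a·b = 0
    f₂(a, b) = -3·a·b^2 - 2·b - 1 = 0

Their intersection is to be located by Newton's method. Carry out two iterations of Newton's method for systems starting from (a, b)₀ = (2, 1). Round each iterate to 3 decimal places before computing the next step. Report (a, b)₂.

At (2, 1): F = (-2.000, -9.000).
Jacobian J = [[2·b^2 - 3·b, 4·a·b - 3·a], [-3·b^2, -6·a·b - 2]].
At the point, J = [[-1.000, 2.000], [-3.000, -14.000]] (det J = 20.000).
Solving J·Δ = −F gives Δ = (-2.300, -0.150).
Then the next iterate is (a, b)₁ = (-0.300, 0.850).
Round to (-0.300, 0.850) and repeat: F = (0.33150, -2.04975), J = [[-1.105, -0.120], [-2.16750, -0.470]].
Δ = (1.550, -11.508), so (a, b)₂ = (1.250, -10.658).

(1.250, -10.658)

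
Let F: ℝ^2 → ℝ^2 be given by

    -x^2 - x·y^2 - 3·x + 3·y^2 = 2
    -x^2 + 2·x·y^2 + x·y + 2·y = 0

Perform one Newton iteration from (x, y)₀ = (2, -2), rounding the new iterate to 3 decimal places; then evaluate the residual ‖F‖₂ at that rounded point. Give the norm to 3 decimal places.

At (2, -2): F = (-8.000, 4.000).
Jacobian J = [[-2·x - y^2 - 3, -2·x·y + 6·y], [-2·x + 2·y^2 + y, 4·x·y + x + 2]].
At the point, J = [[-11.000, -4.000], [2.000, -12.000]] (det J = 140.000).
Solving J·Δ = −F gives Δ = (-0.800, 0.200).
Then the next iterate is (x, y)₁ = (1.200, -1.800).
Re-evaluating at (1.200, -1.800): F = (-1.208, 0.576), so ‖F‖₂ = 1.338.

1.338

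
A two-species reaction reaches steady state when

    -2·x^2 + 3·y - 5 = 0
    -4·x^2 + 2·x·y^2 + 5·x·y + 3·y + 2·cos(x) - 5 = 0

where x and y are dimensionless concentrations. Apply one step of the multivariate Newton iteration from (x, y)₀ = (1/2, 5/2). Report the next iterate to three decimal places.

At (1/2, 5/2): F = (2.000, 15.75517).
Jacobian J = [[-4·x, 3], [-8·x + 2·y^2 + 5·y - 2·sin(x), 4·x·y + 5·x + 3]].
At the point, J = [[-2.000, 3.000], [20.04115, 10.500]] (det J = -81.12345).
Solving J·Δ = −F gives Δ = (-0.324, -0.883).
Then the next iterate is (x, y)₁ = (0.176, 1.617).

(0.176, 1.617)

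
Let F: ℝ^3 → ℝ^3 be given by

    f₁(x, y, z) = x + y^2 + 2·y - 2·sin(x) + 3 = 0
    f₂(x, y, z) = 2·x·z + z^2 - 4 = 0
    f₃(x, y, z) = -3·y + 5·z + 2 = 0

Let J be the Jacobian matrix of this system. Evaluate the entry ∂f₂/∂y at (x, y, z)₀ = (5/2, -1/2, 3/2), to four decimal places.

0.0000

∂f₂/∂y = 0.
At (5/2, -1/2, 3/2) this is 0.0000.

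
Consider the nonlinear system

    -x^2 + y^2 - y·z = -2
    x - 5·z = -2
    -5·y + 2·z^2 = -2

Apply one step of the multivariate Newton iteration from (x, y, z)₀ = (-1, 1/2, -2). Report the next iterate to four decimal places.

(4.2234, -3.1915, 1.2447)

At (-1, 1/2, -2): F = (2.2500, 11.0000, 7.5000).
Jacobian J = [[-2·x, 2·y - z, -y], [1, 0, -5], [0, -5, 4·z]].
At the point, J = [[2.0000, 3.0000, -0.5000], [1.0000, 0.0000, -5.0000], [0.0000, -5.0000, -8.0000]] (det J = -23.5000).
Solving J·Δ = −F gives Δ = (5.2234, -3.6915, 3.2447).
Then the next iterate is (x, y, z)₁ = (4.2234, -3.1915, 1.2447).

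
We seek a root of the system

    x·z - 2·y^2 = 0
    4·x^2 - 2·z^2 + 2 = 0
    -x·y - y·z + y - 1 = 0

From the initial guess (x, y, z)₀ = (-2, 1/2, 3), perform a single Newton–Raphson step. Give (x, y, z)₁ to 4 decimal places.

At (-2, 1/2, 3): F = (-6.5000, 0.0000, -1.0000).
Jacobian J = [[z, -4·y, x], [8·x, 0, -4·z], [-y, -x - z + 1, -y]].
At the point, J = [[3.0000, -2.0000, -2.0000], [-16.0000, 0.0000, -12.0000], [-0.5000, 0.0000, -0.5000]] (det J = 4.0000).
Solving J·Δ = −F gives Δ = (6.0000, 13.7500, -8.0000).
Then the next iterate is (x, y, z)₁ = (4.0000, 14.2500, -5.0000).

(4.0000, 14.2500, -5.0000)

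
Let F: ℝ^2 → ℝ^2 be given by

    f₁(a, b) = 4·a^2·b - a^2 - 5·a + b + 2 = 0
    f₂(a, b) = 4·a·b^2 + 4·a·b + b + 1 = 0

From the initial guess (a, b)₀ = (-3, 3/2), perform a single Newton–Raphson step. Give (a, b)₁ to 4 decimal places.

(-1.7046, 1.0092)

At (-3, 3/2): F = (63.5000, -42.5000).
Jacobian J = [[8·a·b - 2·a - 5, 4·a^2 + 1], [4·b^2 + 4·b, 8·a·b + 4·a + 1]].
At the point, J = [[-35.0000, 37.0000], [15.0000, -47.0000]] (det J = 1090.0000).
Solving J·Δ = −F gives Δ = (1.2954, -0.4908).
Then the next iterate is (a, b)₁ = (-1.7046, 1.0092).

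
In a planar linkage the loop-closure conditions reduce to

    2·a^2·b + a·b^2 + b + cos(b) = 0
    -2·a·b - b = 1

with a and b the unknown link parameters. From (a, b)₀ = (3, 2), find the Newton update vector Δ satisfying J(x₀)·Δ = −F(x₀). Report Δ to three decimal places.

(1.379, -2.931)

At (3, 2): F = (49.58385, -15.000).
Jacobian J = [[4·a·b + b^2, 2·a^2 + 2·a·b - sin(b) + 1], [-2·b, -2·a - 1]].
At the point, J = [[28.000, 30.09070], [-4.000, -7.000]] (det J = -75.63719).
Solving J·Δ = −F gives Δ = (1.379, -2.931).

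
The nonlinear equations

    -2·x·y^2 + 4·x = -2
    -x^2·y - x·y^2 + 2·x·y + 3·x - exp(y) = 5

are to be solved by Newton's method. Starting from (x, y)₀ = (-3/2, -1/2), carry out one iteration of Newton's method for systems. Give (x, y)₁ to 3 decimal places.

(-1.396, -1.462)

At (-3/2, -1/2): F = (-3.250, -7.10653).
Jacobian J = [[-2·y^2 + 4, -4·x·y], [-2·x·y - y^2 + 2·y + 3, -x^2 - 2·x·y + 2·x - exp(y)]].
At the point, J = [[3.500, -3.000], [0.250, -7.35653]] (det J = -24.99786).
Solving J·Δ = −F gives Δ = (0.104, -0.962).
Then the next iterate is (x, y)₁ = (-1.396, -1.462).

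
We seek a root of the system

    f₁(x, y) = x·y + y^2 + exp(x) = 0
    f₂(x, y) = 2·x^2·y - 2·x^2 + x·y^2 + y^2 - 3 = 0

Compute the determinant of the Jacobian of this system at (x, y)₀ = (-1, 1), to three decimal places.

1.736

J = [[y + exp(x), x + 2·y], [4·x·y - 4·x + y^2, 2·x^2 + 2·x·y + 2·y]].
At the point, J = [[1.36788, 1.000], [1.000, 2.000]].
det J = 1.736.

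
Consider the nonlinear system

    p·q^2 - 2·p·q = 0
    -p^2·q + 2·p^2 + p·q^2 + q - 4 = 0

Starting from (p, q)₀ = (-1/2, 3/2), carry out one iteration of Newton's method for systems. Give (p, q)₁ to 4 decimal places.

At (-1/2, 3/2): F = (0.3750, -3.5000).
Jacobian J = [[q^2 - 2·q, 2·p·q - 2·p], [-2·p·q + 4·p + q^2, -p^2 + 2·p·q + 1]].
At the point, J = [[-0.7500, -0.5000], [1.7500, -0.7500]] (det J = 1.4375).
Solving J·Δ = −F gives Δ = (1.4130, -1.3696).
Then the next iterate is (p, q)₁ = (0.9130, 0.1304).

(0.9130, 0.1304)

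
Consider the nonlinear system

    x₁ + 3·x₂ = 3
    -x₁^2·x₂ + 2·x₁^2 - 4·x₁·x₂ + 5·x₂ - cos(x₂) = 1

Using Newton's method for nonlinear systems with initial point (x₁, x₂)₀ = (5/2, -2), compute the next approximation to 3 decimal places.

(2.248, 0.251)

At (5/2, -2): F = (-6.500, 34.41615).
Jacobian J = [[1, 3], [-2·x₁·x₂ + 4·x₁ - 4·x₂, -x₁^2 - 4·x₁ + sin(x₂) + 5]].
At the point, J = [[1.000, 3.000], [28.000, -12.15930]] (det J = -96.15930).
Solving J·Δ = −F gives Δ = (-0.252, 2.251).
Then the next iterate is (x₁, x₂)₁ = (2.248, 0.251).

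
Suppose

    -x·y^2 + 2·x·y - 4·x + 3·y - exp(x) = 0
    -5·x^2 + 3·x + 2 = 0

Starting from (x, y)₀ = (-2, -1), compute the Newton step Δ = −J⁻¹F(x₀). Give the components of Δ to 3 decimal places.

(1.043, 0.684)

At (-2, -1): F = (10.86466, -24.000).
Jacobian J = [[-y^2 + 2·y - exp(x) - 4, -2·x·y + 2·x + 3], [-10·x + 3, 0]].
At the point, J = [[-7.13534, -5.000], [23.000, 0.000]] (det J = 115.000).
Solving J·Δ = −F gives Δ = (1.043, 0.684).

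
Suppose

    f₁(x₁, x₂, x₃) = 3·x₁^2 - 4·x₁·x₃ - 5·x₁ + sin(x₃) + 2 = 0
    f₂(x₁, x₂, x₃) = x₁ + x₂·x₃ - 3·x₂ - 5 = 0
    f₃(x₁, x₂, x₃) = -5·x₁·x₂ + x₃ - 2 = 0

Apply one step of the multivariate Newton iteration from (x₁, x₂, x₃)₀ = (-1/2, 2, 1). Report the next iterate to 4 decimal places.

At (-1/2, 2, 1): F = (8.091471, -9.5000, 4.0000).
Jacobian J = [[6·x₁ - 4·x₃ - 5, 0, -4·x₁ + cos(x₃)], [1, x₃ - 3, x₂], [-5·x₂, -5·x₁, 1]].
At the point, J = [[-12.0000, 0.0000, 2.540302], [1.0000, -2.0000, 2.0000], [-10.0000, 2.5000, 1.0000]] (det J = 39.544710).
Solving J·Δ = −F gives Δ = (2.4441, 4.8322, 8.3602).
Then the next iterate is (x₁, x₂, x₃)₁ = (1.9441, 6.8322, 9.3602).

(1.9441, 6.8322, 9.3602)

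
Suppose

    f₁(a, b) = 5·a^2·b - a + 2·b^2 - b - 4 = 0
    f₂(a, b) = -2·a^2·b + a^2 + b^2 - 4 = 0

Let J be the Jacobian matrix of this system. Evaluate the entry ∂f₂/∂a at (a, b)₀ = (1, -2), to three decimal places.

∂f₂/∂a = -4·a·b + 2·a.
At (1, -2) this is 10.000.

10.000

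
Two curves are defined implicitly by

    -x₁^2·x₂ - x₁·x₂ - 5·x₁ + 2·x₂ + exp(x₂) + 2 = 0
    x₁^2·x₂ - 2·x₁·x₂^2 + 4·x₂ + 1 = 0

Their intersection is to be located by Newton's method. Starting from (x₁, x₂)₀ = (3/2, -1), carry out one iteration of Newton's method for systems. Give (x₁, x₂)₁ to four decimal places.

(-1.2574, -1.4520)

At (3/2, -1): F = (-3.382121, -8.2500).
Jacobian J = [[-2·x₁·x₂ - x₂ - 5, -x₁^2 - x₁ + exp(x₂) + 2], [2·x₁·x₂ - 2·x₂^2, x₁^2 - 4·x₁·x₂ + 4]].
At the point, J = [[-1.0000, -1.382121], [-5.0000, 12.2500]] (det J = -19.160603).
Solving J·Δ = −F gives Δ = (-2.7574, -0.4520).
Then the next iterate is (x₁, x₂)₁ = (-1.2574, -1.4520).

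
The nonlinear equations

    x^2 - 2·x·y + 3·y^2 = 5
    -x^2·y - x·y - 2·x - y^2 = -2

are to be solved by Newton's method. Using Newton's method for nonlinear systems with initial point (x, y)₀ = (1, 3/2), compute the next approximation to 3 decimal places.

(0.248, 1.428)

At (1, 3/2): F = (-0.250, -5.250).
Jacobian J = [[2·x - 2·y, -2·x + 6·y], [-2·x·y - y - 2, -x^2 - x - 2·y]].
At the point, J = [[-1.000, 7.000], [-6.500, -5.000]] (det J = 50.500).
Solving J·Δ = −F gives Δ = (-0.752, -0.072).
Then the next iterate is (x, y)₁ = (0.248, 1.428).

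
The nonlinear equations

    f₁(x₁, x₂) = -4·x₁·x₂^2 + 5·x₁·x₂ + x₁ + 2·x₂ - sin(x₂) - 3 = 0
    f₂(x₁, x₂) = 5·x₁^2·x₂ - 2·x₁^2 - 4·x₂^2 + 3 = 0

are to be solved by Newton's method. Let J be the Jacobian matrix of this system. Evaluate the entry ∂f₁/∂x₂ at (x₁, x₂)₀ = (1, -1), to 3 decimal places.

14.460

∂f₁/∂x₂ = -8·x₁·x₂ + 5·x₁ - cos(x₂) + 2.
At (1, -1) this is 14.460.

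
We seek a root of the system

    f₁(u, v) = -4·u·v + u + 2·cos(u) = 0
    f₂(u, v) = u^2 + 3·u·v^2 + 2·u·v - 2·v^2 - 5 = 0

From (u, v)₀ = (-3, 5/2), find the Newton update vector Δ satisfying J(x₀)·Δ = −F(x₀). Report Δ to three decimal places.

(1.786, -0.788)

At (-3, 5/2): F = (25.02002, -79.750).
Jacobian J = [[-4·v - 2·sin(u) + 1, -4·u], [2·u + 3·v^2 + 2·v, 6·u·v + 2·u - 4·v]].
At the point, J = [[-8.71776, 12.000], [17.750, -61.000]] (det J = 318.78336).
Solving J·Δ = −F gives Δ = (1.786, -0.788).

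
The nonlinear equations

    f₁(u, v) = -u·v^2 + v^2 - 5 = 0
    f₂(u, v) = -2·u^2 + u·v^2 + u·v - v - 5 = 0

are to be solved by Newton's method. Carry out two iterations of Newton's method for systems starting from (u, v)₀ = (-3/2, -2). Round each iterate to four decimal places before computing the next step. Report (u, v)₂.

At (-3/2, -2): F = (5.0000, -10.5000).
Jacobian J = [[-v^2, -2·u·v + 2·v], [-4·u + v^2 + v, 2·u·v + u - 1]].
At the point, J = [[-4.0000, -10.0000], [8.0000, 3.5000]] (det J = 66.0000).
Solving J·Δ = −F gives Δ = (1.3258, -0.0303).
Then the next iterate is (u, v)₁ = (-0.1742, -2.0303).
Round to (-0.1742, -2.0303) and repeat: F = (-0.159809, -3.394786), J = [[-4.122118, -4.767957], [2.788618, -0.466843]].
Δ = (1.0586, -0.9487), so (u, v)₂ = (0.8844, -2.9790).

(0.8844, -2.9790)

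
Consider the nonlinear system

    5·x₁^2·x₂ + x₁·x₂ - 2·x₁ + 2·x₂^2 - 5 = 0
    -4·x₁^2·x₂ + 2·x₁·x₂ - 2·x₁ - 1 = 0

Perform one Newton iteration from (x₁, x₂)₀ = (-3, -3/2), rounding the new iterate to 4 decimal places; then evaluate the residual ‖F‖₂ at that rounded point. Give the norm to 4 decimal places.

13.5233

At (-3, -3/2): F = (-57.5000, 68.0000).
Jacobian J = [[10·x₁·x₂ + x₂ - 2, 5·x₁^2 + x₁ + 4·x₂], [-8·x₁·x₂ + 2·x₂ - 2, -4·x₁^2 + 2·x₁]].
At the point, J = [[41.5000, 36.0000], [-41.0000, -42.0000]] (det J = -267.0000).
Solving J·Δ = −F gives Δ = (-0.1236, 1.7397).
Then the next iterate is (x₁, x₂)₁ = (-3.1236, 0.2397).
Re-evaluating at (-3.1236, 0.2397): F = (12.307002, -5.605147), so ‖F‖₂ = 13.5233.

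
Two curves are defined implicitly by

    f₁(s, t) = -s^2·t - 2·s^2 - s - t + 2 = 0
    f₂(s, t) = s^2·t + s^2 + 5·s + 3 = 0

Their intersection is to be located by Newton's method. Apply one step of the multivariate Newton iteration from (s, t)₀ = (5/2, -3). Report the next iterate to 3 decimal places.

At (5/2, -3): F = (8.750, 3.000).
Jacobian J = [[-2·s·t - 4·s - 1, -s^2 - 1], [2·s·t + 2·s + 5, s^2]].
At the point, J = [[4.000, -7.250], [-5.000, 6.250]] (det J = -11.250).
Solving J·Δ = −F gives Δ = (6.794, 4.956).
Then the next iterate is (s, t)₁ = (9.294, 1.956).

(9.294, 1.956)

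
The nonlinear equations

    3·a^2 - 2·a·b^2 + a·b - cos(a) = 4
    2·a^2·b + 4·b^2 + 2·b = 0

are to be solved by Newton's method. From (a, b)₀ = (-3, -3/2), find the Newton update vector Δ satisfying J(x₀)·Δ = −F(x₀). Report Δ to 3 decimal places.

(0.568, 1.346)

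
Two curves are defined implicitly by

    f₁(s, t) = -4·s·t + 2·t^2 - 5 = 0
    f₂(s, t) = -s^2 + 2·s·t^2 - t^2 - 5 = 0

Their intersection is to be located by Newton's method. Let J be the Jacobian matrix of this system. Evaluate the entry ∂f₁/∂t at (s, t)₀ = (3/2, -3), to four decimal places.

-18.0000

∂f₁/∂t = -4·s + 4·t.
At (3/2, -3) this is -18.0000.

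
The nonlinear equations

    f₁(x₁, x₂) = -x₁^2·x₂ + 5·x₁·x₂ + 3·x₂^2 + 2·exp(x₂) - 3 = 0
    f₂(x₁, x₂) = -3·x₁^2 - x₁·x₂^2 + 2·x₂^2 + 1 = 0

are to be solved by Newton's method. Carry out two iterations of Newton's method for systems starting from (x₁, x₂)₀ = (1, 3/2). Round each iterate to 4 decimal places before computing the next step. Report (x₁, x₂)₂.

At (1, 3/2): F = (18.713378, 0.2500).
Jacobian J = [[-2·x₁·x₂ + 5·x₂, -x₁^2 + 5·x₁ + 6·x₂ + 2·exp(x₂)], [-6·x₁ - x₂^2, -2·x₁·x₂ + 4·x₂]].
At the point, J = [[4.5000, 21.963378], [-8.2500, 3.0000]] (det J = 194.697870).
Solving J·Δ = −F gives Δ = (-0.2601, -0.7987).
Then the next iterate is (x₁, x₂)₁ = (0.7399, 0.7013).
Round to (0.7399, 0.7013) and repeat: F = (4.718741, -0.022612), J = [[2.468716, 11.392593], [-4.931222, 1.767416]].
Δ = (-0.1420, -0.3834), so (x₁, x₂)₂ = (0.5979, 0.3179).

(0.5979, 0.3179)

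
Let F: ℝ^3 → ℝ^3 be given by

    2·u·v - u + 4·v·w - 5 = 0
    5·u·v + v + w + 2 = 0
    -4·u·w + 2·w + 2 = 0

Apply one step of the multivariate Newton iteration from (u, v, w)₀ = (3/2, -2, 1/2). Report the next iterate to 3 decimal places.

At (3/2, -2, 1/2): F = (-16.500, -14.500, 0.000).
Jacobian J = [[2·v - 1, 2·u + 4·w, 4·v], [5·v, 5·u + 1, 1], [-4·w, 0, -4·u + 2]].
At the point, J = [[-5.000, 5.000, -8.000], [-10.000, 8.500, 1.000], [-2.000, 0.000, -4.000]] (det J = -176.000).
Solving J·Δ = −F gives Δ = (1.540, 3.608, -0.770).
Then the next iterate is (u, v, w)₁ = (3.040, 1.608, -0.270).

(3.040, 1.608, -0.270)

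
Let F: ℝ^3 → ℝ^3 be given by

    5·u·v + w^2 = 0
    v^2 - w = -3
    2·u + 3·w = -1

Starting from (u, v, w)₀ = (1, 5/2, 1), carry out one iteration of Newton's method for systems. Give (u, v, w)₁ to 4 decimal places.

(1.0714, 0.4405, -1.0476)

At (1, 5/2, 1): F = (13.5000, 8.2500, 6.0000).
Jacobian J = [[5·v, 5·u, 2·w], [0, 2·v, -1], [2, 0, 3]].
At the point, J = [[12.5000, 5.0000, 2.0000], [0.0000, 5.0000, -1.0000], [2.0000, 0.0000, 3.0000]] (det J = 157.5000).
Solving J·Δ = −F gives Δ = (0.0714, -2.0595, -2.0476).
Then the next iterate is (u, v, w)₁ = (1.0714, 0.4405, -1.0476).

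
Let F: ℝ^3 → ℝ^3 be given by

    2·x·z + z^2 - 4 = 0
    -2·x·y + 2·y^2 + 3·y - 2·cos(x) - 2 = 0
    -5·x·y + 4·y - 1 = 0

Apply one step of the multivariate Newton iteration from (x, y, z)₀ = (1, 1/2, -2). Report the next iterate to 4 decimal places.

(0.0347, 1.4133, -2.0694)

At (1, 1/2, -2): F = (-4.0000, -2.080605, -1.5000).
Jacobian J = [[2·z, 0, 2·x + 2·z], [-2·y + 2·sin(x), -2·x + 4·y + 3, 0], [-5·y, -5·x + 4, 0]].
At the point, J = [[-4.0000, 0.0000, -2.0000], [0.682942, 3.0000, 0.0000], [-2.5000, -1.0000, 0.0000]] (det J = -13.634116).
Solving J·Δ = −F gives Δ = (-0.9653, 0.9133, -0.0694).
Then the next iterate is (x, y, z)₁ = (0.0347, 1.4133, -2.0694).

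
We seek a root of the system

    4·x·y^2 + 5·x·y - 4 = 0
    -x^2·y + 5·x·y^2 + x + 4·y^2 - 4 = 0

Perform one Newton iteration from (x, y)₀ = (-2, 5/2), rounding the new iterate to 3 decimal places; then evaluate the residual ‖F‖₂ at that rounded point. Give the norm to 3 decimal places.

24.696

At (-2, 5/2): F = (-79.000, -53.500).
Jacobian J = [[4·y^2 + 5·y, 8·x·y + 5·x], [-2·x·y + 5·y^2 + 1, -x^2 + 10·x·y + 8·y]].
At the point, J = [[37.500, -50.000], [42.250, -34.000]] (det J = 837.500).
Solving J·Δ = −F gives Δ = (-0.013, -1.590).
Then the next iterate is (x, y)₁ = (-2.013, 0.910).
Re-evaluating at (-2.013, 0.910): F = (-19.82701, -14.72290), so ‖F‖₂ = 24.696.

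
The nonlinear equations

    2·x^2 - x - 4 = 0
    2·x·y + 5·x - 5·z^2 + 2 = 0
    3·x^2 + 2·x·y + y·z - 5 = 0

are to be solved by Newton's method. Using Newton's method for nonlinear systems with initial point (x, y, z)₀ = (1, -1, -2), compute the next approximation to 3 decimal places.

(2.000, -15.000, 0.000)

At (1, -1, -2): F = (-3.000, -15.000, -2.000).
Jacobian J = [[4·x - 1, 0, 0], [2·y + 5, 2·x, -10·z], [6·x + 2·y, 2·x + z, y]].
At the point, J = [[3.000, 0.000, 0.000], [3.000, 2.000, 20.000], [4.000, 0.000, -1.000]] (det J = -6.000).
Solving J·Δ = −F gives Δ = (1.000, -14.000, 2.000).
Then the next iterate is (x, y, z)₁ = (2.000, -15.000, 0.000).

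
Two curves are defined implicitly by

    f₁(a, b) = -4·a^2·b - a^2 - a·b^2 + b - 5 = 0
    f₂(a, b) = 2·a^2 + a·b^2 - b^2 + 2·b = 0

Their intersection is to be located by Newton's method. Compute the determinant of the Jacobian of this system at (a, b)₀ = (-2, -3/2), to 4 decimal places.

J = [[-8·a·b - 2·a - b^2, -4·a^2 - 2·a·b + 1], [4·a + b^2, 2·a·b - 2·b + 2]].
At the point, J = [[-22.2500, -21.0000], [-5.7500, 11.0000]].
det J = -365.5000.

-365.5000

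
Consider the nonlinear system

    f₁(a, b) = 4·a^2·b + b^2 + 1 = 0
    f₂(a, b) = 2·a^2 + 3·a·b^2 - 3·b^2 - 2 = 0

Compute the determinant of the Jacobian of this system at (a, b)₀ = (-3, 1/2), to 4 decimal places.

J = [[8·a·b, 4·a^2 + 2·b], [4·a + 3·b^2, 6·a·b - 6·b]].
At the point, J = [[-12.0000, 37.0000], [-11.2500, -12.0000]].
det J = 560.2500.

560.2500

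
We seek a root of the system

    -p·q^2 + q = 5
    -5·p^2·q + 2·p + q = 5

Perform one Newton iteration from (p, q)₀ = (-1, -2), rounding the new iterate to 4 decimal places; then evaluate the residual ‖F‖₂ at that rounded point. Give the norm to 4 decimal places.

3.4260

At (-1, -2): F = (-3.0000, 1.0000).
Jacobian J = [[-q^2, -2·p·q + 1], [-10·p·q + 2, -5·p^2 + 1]].
At the point, J = [[-4.0000, -3.0000], [-18.0000, -4.0000]] (det J = -38.0000).
Solving J·Δ = −F gives Δ = (0.3947, -1.5263).
Then the next iterate is (p, q)₁ = (-0.6053, -3.5263).
Re-evaluating at (-0.6053, -3.5263): F = (-0.999521, -3.276928), so ‖F‖₂ = 3.4260.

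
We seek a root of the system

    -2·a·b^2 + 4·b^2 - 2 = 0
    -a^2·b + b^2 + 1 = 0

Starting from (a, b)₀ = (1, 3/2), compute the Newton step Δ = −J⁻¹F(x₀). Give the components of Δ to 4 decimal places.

At (1, 3/2): F = (2.5000, 1.7500).
Jacobian J = [[-2·b^2, -4·a·b + 8·b], [-2·a·b, -a^2 + 2·b]].
At the point, J = [[-4.5000, 6.0000], [-3.0000, 2.0000]] (det J = 9.0000).
Solving J·Δ = −F gives Δ = (0.6111, 0.0417).

(0.6111, 0.0417)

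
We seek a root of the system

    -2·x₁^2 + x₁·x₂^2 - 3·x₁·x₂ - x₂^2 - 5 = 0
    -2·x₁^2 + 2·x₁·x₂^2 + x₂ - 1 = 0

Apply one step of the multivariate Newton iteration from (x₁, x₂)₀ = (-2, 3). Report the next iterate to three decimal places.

At (-2, 3): F = (-22.000, -42.000).
Jacobian J = [[-4·x₁ + x₂^2 - 3·x₂, 2·x₁·x₂ - 3·x₁ - 2·x₂], [-4·x₁ + 2·x₂^2, 4·x₁·x₂ + 1]].
At the point, J = [[8.000, -12.000], [26.000, -23.000]] (det J = 128.000).
Solving J·Δ = −F gives Δ = (-0.016, -1.844).
Then the next iterate is (x₁, x₂)₁ = (-2.016, 1.156).

(-2.016, 1.156)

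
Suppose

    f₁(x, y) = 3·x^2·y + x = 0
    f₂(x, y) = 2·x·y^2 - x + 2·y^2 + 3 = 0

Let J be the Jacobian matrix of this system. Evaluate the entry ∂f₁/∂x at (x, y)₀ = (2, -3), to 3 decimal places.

-35.000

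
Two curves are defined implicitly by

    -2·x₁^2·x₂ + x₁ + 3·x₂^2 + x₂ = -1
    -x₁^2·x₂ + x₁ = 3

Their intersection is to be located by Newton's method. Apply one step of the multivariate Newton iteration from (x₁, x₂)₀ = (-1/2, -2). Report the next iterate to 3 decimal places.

(-3.977, -0.093)

At (-1/2, -2): F = (11.500, -3.000).
Jacobian J = [[-4·x₁·x₂ + 1, -2·x₁^2 + 6·x₂ + 1], [-2·x₁·x₂ + 1, -x₁^2]].
At the point, J = [[-3.000, -11.500], [-1.000, -0.250]] (det J = -10.750).
Solving J·Δ = −F gives Δ = (-3.477, 1.907).
Then the next iterate is (x₁, x₂)₁ = (-3.977, -0.093).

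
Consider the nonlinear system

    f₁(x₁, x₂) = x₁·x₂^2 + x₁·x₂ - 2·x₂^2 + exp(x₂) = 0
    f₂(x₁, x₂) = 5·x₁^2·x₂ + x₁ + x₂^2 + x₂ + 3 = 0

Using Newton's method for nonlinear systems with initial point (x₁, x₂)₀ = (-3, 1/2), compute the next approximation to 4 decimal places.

(-1.2130, 0.5376)

At (-3, 1/2): F = (-1.101279, 23.2500).
Jacobian J = [[x₂^2 + x₂, 2·x₁·x₂ + x₁ - 4·x₂ + exp(x₂)], [10·x₁·x₂ + 1, 5·x₁^2 + 2·x₂ + 1]].
At the point, J = [[0.7500, -6.351279], [-14.0000, 47.0000]] (det J = -53.667902).
Solving J·Δ = −F gives Δ = (1.7870, 0.0376).
Then the next iterate is (x₁, x₂)₁ = (-1.2130, 0.5376).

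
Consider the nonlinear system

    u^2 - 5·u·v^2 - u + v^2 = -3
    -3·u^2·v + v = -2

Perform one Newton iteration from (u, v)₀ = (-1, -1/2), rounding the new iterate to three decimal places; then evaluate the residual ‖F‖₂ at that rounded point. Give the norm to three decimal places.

4.369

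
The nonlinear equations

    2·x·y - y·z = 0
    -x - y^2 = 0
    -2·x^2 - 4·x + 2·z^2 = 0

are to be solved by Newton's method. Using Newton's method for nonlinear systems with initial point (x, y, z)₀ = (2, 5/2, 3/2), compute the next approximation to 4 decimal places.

(-3.3333, 1.9167, -7.2500)

At (2, 5/2, 3/2): F = (6.2500, -8.2500, -11.5000).
Jacobian J = [[2·y, 2·x - z, -y], [-1, -2·y, 0], [-4·x - 4, 0, 4·z]].
At the point, J = [[5.0000, 2.5000, -2.5000], [-1.0000, -5.0000, 0.0000], [-12.0000, 0.0000, 6.0000]] (det J = 15.0000).
Solving J·Δ = −F gives Δ = (-5.3333, -0.5833, -8.7500).
Then the next iterate is (x, y, z)₁ = (-3.3333, 1.9167, -7.2500).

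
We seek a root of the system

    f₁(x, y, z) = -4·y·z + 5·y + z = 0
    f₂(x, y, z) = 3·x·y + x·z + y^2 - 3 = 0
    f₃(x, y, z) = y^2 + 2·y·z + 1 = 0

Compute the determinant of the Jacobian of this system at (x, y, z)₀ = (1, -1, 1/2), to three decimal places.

-2.500

J = [[0, -4·z + 5, -4·y + 1], [3·y + z, 3·x + 2·y, x], [0, 2·y + 2·z, 2·y]].
At the point, J = [[0.000, 3.000, 5.000], [-2.500, 1.000, 1.000], [0.000, -1.000, -2.000]].
det J = -2.500.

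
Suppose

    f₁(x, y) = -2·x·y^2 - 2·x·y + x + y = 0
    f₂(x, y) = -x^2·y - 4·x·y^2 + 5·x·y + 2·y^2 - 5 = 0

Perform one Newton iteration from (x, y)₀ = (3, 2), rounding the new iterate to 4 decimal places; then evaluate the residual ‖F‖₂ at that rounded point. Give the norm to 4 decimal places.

At (3, 2): F = (-31.0000, -33.0000).
Jacobian J = [[-2·y^2 - 2·y + 1, -4·x·y - 2·x + 1], [-2·x·y - 4·y^2 + 5·y, -x^2 - 8·x·y + 5·x + 4·y]].
At the point, J = [[-11.0000, -29.0000], [-18.0000, -34.0000]] (det J = -148.0000).
Solving J·Δ = −F gives Δ = (0.6554, -1.3176).
Then the next iterate is (x, y)₁ = (3.6554, 0.6824).
Re-evaluating at (3.6554, 0.6824): F = (-4.055508, -7.523467), so ‖F‖₂ = 8.5469.

8.5469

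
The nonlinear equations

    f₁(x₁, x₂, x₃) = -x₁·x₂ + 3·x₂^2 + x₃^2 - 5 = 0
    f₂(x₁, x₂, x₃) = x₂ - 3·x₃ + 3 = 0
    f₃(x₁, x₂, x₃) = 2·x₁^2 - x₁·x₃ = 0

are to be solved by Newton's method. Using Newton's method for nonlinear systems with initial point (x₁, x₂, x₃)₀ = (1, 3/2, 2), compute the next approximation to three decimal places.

(0.702, 1.211, 1.404)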